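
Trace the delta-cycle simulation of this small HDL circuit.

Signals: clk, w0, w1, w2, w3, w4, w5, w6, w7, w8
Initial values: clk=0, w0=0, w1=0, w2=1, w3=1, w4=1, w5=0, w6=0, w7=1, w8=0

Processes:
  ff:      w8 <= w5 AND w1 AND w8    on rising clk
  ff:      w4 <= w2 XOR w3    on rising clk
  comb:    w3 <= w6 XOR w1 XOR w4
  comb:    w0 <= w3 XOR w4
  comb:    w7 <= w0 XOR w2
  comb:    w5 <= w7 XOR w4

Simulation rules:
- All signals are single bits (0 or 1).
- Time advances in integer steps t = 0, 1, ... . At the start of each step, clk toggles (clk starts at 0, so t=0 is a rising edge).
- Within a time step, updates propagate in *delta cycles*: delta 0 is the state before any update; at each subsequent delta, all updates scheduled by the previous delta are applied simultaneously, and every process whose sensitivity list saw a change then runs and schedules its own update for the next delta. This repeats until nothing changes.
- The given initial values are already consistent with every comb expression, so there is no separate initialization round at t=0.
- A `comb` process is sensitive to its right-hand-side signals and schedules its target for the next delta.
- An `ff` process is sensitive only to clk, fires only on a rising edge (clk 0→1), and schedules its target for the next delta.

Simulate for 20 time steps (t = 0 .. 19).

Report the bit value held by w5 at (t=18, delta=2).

1

[bits: w7,w8,w0,w2,clk,w5,w4,w3,w6,w1]
t=0: Δ0=1001001100 Δ1=1001101100 Δ2=1001100100 Δ3=1011110000 Δ4=0001110000 Δ5=1001100000 Δ6=1001110000 | 6Δ
t=1: Δ0=1001110000 Δ1=1001010000 | 1Δ
t=2: Δ0=1001010000 Δ1=1001110000 Δ2=1001111000 Δ3=1011101100 Δ4=0001101100 Δ5=1001111100 Δ6=1001101100 | 6Δ
t=3: Δ0=1001101100 Δ1=1001001100 | 1Δ
t=4: Δ0=1001001100 Δ1=1001101100 Δ2=1001100100 Δ3=1011110000 Δ4=0001110000 Δ5=1001100000 Δ6=1001110000 | 6Δ
t=5: Δ0=1001110000 Δ1=1001010000 | 1Δ
t=6: Δ0=1001010000 Δ1=1001110000 Δ2=1001111000 Δ3=1011101100 Δ4=0001101100 Δ5=1001111100 Δ6=1001101100 | 6Δ
t=7: Δ0=1001101100 Δ1=1001001100 | 1Δ
t=8: Δ0=1001001100 Δ1=1001101100 Δ2=1001100100 Δ3=1011110000 Δ4=0001110000 Δ5=1001100000 Δ6=1001110000 | 6Δ
t=9: Δ0=1001110000 Δ1=1001010000 | 1Δ
t=10: Δ0=1001010000 Δ1=1001110000 Δ2=1001111000 Δ3=1011101100 Δ4=0001101100 Δ5=1001111100 Δ6=1001101100 | 6Δ
t=11: Δ0=1001101100 Δ1=1001001100 | 1Δ
t=12: Δ0=1001001100 Δ1=1001101100 Δ2=1001100100 Δ3=1011110000 Δ4=0001110000 Δ5=1001100000 Δ6=1001110000 | 6Δ
t=13: Δ0=1001110000 Δ1=1001010000 | 1Δ
t=14: Δ0=1001010000 Δ1=1001110000 Δ2=1001111000 Δ3=1011101100 Δ4=0001101100 Δ5=1001111100 Δ6=1001101100 | 6Δ
t=15: Δ0=1001101100 Δ1=1001001100 | 1Δ
t=16: Δ0=1001001100 Δ1=1001101100 Δ2=1001100100 Δ3=1011110000 Δ4=0001110000 Δ5=1001100000 Δ6=1001110000 | 6Δ
t=17: Δ0=1001110000 Δ1=1001010000 | 1Δ
t=18: Δ0=1001010000 Δ1=1001110000 Δ2=1001111000 Δ3=1011101100 Δ4=0001101100 Δ5=1001111100 Δ6=1001101100 | 6Δ
t=19: Δ0=1001101100 Δ1=1001001100 | 1Δ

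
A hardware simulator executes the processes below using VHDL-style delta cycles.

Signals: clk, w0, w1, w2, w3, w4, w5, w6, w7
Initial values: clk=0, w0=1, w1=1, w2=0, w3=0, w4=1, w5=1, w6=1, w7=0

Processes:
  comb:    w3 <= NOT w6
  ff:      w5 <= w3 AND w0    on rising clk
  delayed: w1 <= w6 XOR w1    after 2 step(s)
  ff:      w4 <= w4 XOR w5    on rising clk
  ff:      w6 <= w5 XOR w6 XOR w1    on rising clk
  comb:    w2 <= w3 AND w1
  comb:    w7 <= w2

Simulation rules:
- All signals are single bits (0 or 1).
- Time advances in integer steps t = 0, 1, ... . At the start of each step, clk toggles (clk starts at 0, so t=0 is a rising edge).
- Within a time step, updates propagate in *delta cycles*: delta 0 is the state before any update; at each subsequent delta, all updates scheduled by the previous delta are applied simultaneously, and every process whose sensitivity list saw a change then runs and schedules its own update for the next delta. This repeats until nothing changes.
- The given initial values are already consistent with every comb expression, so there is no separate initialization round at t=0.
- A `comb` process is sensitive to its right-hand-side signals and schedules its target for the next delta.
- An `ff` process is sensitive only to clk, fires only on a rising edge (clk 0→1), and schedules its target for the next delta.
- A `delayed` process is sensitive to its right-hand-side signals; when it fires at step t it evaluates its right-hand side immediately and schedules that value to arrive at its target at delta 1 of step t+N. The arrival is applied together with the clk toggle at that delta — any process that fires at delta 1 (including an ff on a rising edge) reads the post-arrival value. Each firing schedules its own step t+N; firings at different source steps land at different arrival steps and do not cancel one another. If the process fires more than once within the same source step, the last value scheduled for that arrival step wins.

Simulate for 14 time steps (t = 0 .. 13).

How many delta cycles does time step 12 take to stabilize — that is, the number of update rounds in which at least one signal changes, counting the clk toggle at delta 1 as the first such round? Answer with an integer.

2

t=0 Δ0: w3=0 w0=1 w6=1 clk=0 w2=0 w7=0 w4=1 w1=1 w5=1
  Δ1: clk:0→1
  Δ2: w4:1→0, w5:1→0
  (2Δ to stable)
t=1 Δ0: w3=0 w0=1 w6=1 clk=1 w2=0 w7=0 w4=0 w1=1 w5=0
  Δ1: clk:1→0
  (1Δ to stable)
t=2 Δ0: w3=0 w0=1 w6=1 clk=0 w2=0 w7=0 w4=0 w1=1 w5=0
  Δ1: clk:0→1
  Δ2: w6:1→0
  Δ3: w3:0→1
  Δ4: w2:0→1
  Δ5: w7:0→1
  (5Δ to stable)
t=3 Δ0: w3=1 w0=1 w6=0 clk=1 w2=1 w7=1 w4=0 w1=1 w5=0
  Δ1: clk:1→0
  (1Δ to stable)
t=4 Δ0: w3=1 w0=1 w6=0 clk=0 w2=1 w7=1 w4=0 w1=1 w5=0
  Δ1: clk:0→1
  Δ2: w6:0→1, w5:0→1
  Δ3: w3:1→0
  Δ4: w2:1→0
  Δ5: w7:1→0
  (5Δ to stable)
t=5 Δ0: w3=0 w0=1 w6=1 clk=1 w2=0 w7=0 w4=0 w1=1 w5=1
  Δ1: clk:1→0
  (1Δ to stable)
t=6 Δ0: w3=0 w0=1 w6=1 clk=0 w2=0 w7=0 w4=0 w1=1 w5=1
  Δ1: clk:0→1, w1:1→0
  Δ2: w6:1→0, w4:0→1, w5:1→0
  Δ3: w3:0→1
  (3Δ to stable)
t=7 Δ0: w3=1 w0=1 w6=0 clk=1 w2=0 w7=0 w4=1 w1=0 w5=0
  Δ1: clk:1→0
  (1Δ to stable)
t=8 Δ0: w3=1 w0=1 w6=0 clk=0 w2=0 w7=0 w4=1 w1=0 w5=0
  Δ1: clk:0→1
  Δ2: w5:0→1
  (2Δ to stable)
t=9 Δ0: w3=1 w0=1 w6=0 clk=1 w2=0 w7=0 w4=1 w1=0 w5=1
  Δ1: clk:1→0
  (1Δ to stable)
t=10 Δ0: w3=1 w0=1 w6=0 clk=0 w2=0 w7=0 w4=1 w1=0 w5=1
  Δ1: clk:0→1
  Δ2: w6:0→1, w4:1→0
  Δ3: w3:1→0
  (3Δ to stable)
t=11 Δ0: w3=0 w0=1 w6=1 clk=1 w2=0 w7=0 w4=0 w1=0 w5=1
  Δ1: clk:1→0
  (1Δ to stable)
t=12 Δ0: w3=0 w0=1 w6=1 clk=0 w2=0 w7=0 w4=0 w1=0 w5=1
  Δ1: clk:0→1, w1:0→1
  Δ2: w4:0→1, w5:1→0
  (2Δ to stable)
t=13 Δ0: w3=0 w0=1 w6=1 clk=1 w2=0 w7=0 w4=1 w1=1 w5=0
  Δ1: clk:1→0
  (1Δ to stable)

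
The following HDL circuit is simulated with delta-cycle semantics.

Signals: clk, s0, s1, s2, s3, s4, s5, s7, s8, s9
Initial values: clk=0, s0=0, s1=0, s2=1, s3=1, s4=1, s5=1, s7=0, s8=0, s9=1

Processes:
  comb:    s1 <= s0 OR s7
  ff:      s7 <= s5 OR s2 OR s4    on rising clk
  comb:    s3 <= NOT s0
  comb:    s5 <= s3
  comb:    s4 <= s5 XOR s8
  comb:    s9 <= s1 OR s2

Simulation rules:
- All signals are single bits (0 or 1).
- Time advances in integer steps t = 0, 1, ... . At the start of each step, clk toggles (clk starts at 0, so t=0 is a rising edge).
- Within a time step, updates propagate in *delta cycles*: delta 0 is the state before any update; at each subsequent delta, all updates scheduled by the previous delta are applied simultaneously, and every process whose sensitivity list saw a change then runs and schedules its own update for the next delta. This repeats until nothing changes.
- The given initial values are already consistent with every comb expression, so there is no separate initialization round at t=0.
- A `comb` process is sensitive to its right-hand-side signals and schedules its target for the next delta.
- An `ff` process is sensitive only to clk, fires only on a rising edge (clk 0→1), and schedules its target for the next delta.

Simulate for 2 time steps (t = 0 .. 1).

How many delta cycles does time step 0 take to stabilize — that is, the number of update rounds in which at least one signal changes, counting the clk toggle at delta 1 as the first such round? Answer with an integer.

[bits: s0,clk,s7,s2,s4,s8,s5,s9,s3,s1]
t=0: Δ0=0001101110 Δ1=0101101110 Δ2=0111101110 Δ3=0111101111 | 3Δ
t=1: Δ0=0111101111 Δ1=0011101111 | 1Δ

3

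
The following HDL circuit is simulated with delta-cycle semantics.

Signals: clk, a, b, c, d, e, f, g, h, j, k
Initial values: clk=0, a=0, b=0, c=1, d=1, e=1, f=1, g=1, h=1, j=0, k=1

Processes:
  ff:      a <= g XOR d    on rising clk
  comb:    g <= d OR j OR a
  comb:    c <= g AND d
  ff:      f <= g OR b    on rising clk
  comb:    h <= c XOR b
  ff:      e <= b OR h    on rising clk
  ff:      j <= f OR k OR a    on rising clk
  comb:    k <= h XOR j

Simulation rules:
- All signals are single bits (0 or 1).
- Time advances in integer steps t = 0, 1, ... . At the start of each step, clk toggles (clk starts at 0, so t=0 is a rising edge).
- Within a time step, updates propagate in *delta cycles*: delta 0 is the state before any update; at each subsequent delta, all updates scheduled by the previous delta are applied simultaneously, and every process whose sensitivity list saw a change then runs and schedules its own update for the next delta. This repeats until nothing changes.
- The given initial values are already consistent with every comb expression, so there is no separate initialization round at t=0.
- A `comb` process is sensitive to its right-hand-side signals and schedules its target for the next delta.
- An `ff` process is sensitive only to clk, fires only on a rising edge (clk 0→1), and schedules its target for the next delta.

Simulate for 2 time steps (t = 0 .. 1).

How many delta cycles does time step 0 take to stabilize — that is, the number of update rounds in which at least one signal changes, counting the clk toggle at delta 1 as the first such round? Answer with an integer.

[bits: c,k,e,a,j,h,g,f,b,clk,d]
t=0: Δ0=11100111001 Δ1=11100111011 Δ2=11101111011 Δ3=10101111011 | 3Δ
t=1: Δ0=10101111011 Δ1=10101111001 | 1Δ

3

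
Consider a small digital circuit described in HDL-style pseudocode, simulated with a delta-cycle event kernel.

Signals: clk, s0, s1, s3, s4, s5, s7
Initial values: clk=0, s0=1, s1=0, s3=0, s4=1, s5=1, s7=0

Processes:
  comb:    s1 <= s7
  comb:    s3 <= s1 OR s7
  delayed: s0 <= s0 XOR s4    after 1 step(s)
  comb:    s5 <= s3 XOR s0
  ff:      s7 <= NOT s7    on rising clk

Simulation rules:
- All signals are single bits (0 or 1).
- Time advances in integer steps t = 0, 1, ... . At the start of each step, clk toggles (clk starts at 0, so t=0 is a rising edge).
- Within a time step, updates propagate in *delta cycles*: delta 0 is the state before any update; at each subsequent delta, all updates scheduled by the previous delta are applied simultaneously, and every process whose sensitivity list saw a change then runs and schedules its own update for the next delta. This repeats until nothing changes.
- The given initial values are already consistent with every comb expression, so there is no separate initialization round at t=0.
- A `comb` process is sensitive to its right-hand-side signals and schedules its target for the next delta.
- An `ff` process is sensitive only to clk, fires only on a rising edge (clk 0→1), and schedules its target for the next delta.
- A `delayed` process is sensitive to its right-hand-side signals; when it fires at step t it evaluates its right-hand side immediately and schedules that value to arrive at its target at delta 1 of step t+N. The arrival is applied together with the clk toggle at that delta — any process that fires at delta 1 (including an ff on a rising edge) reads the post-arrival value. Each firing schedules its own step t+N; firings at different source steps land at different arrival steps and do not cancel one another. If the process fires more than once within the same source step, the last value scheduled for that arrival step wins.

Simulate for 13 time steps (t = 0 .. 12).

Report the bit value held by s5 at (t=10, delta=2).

0

[bits: s5,s4,s1,s7,clk,s3,s0]
t=0: Δ0=1100001 Δ1=1100101 Δ2=1101101 Δ3=1111111 Δ4=0111111 | 4Δ
t=1: Δ0=0111111 Δ1=0111011 | 1Δ
t=2: Δ0=0111011 Δ1=0111111 Δ2=0110111 Δ3=0100111 Δ4=0100101 Δ5=1100101 | 5Δ
t=3: Δ0=1100101 Δ1=1100001 | 1Δ
t=4: Δ0=1100001 Δ1=1100101 Δ2=1101101 Δ3=1111111 Δ4=0111111 | 4Δ
t=5: Δ0=0111111 Δ1=0111011 | 1Δ
t=6: Δ0=0111011 Δ1=0111111 Δ2=0110111 Δ3=0100111 Δ4=0100101 Δ5=1100101 | 5Δ
t=7: Δ0=1100101 Δ1=1100001 | 1Δ
t=8: Δ0=1100001 Δ1=1100101 Δ2=1101101 Δ3=1111111 Δ4=0111111 | 4Δ
t=9: Δ0=0111111 Δ1=0111011 | 1Δ
t=10: Δ0=0111011 Δ1=0111111 Δ2=0110111 Δ3=0100111 Δ4=0100101 Δ5=1100101 | 5Δ
t=11: Δ0=1100101 Δ1=1100001 | 1Δ
t=12: Δ0=1100001 Δ1=1100101 Δ2=1101101 Δ3=1111111 Δ4=0111111 | 4Δ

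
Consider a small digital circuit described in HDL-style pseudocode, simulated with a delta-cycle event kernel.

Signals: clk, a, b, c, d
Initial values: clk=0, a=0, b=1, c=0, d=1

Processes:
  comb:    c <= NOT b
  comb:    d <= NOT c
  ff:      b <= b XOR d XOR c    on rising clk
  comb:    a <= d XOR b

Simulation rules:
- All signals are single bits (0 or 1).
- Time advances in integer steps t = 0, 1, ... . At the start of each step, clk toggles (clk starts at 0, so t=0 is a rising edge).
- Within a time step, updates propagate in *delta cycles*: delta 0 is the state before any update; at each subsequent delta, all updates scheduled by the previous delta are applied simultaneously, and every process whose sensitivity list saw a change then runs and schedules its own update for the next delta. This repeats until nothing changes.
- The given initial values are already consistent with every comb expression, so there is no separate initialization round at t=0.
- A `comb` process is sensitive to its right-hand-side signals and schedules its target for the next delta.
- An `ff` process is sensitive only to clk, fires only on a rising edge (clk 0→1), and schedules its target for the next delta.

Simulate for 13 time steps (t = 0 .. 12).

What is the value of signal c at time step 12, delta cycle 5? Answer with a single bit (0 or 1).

[bits: a,b,c,clk,d]
t=0: Δ0=01001 Δ1=01011 Δ2=00011 Δ3=10111 Δ4=10110 Δ5=00110 | 5Δ
t=1: Δ0=00110 Δ1=00100 | 1Δ
t=2: Δ0=00100 Δ1=00110 Δ2=01110 Δ3=11010 Δ4=11011 Δ5=01011 | 5Δ
t=3: Δ0=01011 Δ1=01001 | 1Δ
t=4: Δ0=01001 Δ1=01011 Δ2=00011 Δ3=10111 Δ4=10110 Δ5=00110 | 5Δ
t=5: Δ0=00110 Δ1=00100 | 1Δ
t=6: Δ0=00100 Δ1=00110 Δ2=01110 Δ3=11010 Δ4=11011 Δ5=01011 | 5Δ
t=7: Δ0=01011 Δ1=01001 | 1Δ
t=8: Δ0=01001 Δ1=01011 Δ2=00011 Δ3=10111 Δ4=10110 Δ5=00110 | 5Δ
t=9: Δ0=00110 Δ1=00100 | 1Δ
t=10: Δ0=00100 Δ1=00110 Δ2=01110 Δ3=11010 Δ4=11011 Δ5=01011 | 5Δ
t=11: Δ0=01011 Δ1=01001 | 1Δ
t=12: Δ0=01001 Δ1=01011 Δ2=00011 Δ3=10111 Δ4=10110 Δ5=00110 | 5Δ

1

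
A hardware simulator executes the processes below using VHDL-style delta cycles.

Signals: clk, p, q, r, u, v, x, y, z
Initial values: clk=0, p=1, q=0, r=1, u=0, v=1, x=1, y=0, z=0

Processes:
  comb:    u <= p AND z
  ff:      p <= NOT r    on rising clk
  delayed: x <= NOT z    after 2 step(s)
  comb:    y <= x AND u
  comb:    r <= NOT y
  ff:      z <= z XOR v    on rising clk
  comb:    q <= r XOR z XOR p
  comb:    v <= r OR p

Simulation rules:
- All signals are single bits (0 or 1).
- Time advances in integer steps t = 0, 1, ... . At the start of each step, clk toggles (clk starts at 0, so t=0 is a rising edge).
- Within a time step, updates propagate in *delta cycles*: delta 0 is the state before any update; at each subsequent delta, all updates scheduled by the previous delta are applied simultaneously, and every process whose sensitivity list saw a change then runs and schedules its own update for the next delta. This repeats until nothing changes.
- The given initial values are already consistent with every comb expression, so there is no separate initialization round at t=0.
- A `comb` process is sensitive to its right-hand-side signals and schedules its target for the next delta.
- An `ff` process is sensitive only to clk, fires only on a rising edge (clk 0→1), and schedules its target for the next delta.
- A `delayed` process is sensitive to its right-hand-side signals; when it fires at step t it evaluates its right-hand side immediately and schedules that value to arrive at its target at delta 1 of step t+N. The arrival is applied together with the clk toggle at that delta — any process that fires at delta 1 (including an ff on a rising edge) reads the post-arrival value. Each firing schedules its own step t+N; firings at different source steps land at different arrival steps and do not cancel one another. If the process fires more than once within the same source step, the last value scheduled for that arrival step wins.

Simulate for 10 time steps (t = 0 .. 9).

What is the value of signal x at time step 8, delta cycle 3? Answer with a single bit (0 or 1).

[bits: p,x,q,clk,y,r,v,z,u]
t=0: Δ0=110001100 Δ1=110101100 Δ2=010101110 | 2Δ
t=1: Δ0=010101110 Δ1=010001110 | 1Δ
t=2: Δ0=010001110 Δ1=000101110 Δ2=000101100 Δ3=001101100 | 3Δ
t=3: Δ0=001101100 Δ1=001001100 | 1Δ
t=4: Δ0=001001100 Δ1=011101100 Δ2=011101110 Δ3=010101110 | 3Δ
t=5: Δ0=010101110 Δ1=010001110 | 1Δ
t=6: Δ0=010001110 Δ1=000101110 Δ2=000101100 Δ3=001101100 | 3Δ
t=7: Δ0=001101100 Δ1=001001100 | 1Δ
t=8: Δ0=001001100 Δ1=011101100 Δ2=011101110 Δ3=010101110 | 3Δ
t=9: Δ0=010101110 Δ1=010001110 | 1Δ

1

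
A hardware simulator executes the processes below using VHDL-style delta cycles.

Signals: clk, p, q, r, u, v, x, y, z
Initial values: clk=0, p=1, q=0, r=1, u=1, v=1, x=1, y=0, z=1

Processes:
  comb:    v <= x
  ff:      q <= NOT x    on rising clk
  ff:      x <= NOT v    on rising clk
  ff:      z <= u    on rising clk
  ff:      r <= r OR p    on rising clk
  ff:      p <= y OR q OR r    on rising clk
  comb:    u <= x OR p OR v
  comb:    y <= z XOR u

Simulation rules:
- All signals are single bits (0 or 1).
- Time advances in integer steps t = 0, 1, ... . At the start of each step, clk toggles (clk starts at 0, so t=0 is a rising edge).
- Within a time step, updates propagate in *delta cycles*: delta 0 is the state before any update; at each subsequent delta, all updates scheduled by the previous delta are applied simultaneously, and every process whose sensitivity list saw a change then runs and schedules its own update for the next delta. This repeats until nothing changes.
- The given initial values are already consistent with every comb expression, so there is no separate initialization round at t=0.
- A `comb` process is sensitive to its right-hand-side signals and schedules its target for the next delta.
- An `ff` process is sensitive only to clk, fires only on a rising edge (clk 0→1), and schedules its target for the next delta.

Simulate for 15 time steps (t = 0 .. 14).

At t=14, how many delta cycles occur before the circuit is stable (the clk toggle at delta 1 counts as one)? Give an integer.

t0.Δ0 x=1 r=1 y=0 v=1 clk=0 q=0 u=1 p=1 z=1
t0.Δ1 x=1 r=1 y=0 v=1 clk=1 q=0 u=1 p=1 z=1
t0.Δ2 x=0 r=1 y=0 v=1 clk=1 q=0 u=1 p=1 z=1
t0.Δ3 x=0 r=1 y=0 v=0 clk=1 q=0 u=1 p=1 z=1
t1.Δ0 x=0 r=1 y=0 v=0 clk=1 q=0 u=1 p=1 z=1
t1.Δ1 x=0 r=1 y=0 v=0 clk=0 q=0 u=1 p=1 z=1
t2.Δ0 x=0 r=1 y=0 v=0 clk=0 q=0 u=1 p=1 z=1
t2.Δ1 x=0 r=1 y=0 v=0 clk=1 q=0 u=1 p=1 z=1
t2.Δ2 x=1 r=1 y=0 v=0 clk=1 q=1 u=1 p=1 z=1
t2.Δ3 x=1 r=1 y=0 v=1 clk=1 q=1 u=1 p=1 z=1
t3.Δ0 x=1 r=1 y=0 v=1 clk=1 q=1 u=1 p=1 z=1
t3.Δ1 x=1 r=1 y=0 v=1 clk=0 q=1 u=1 p=1 z=1
t4.Δ0 x=1 r=1 y=0 v=1 clk=0 q=1 u=1 p=1 z=1
t4.Δ1 x=1 r=1 y=0 v=1 clk=1 q=1 u=1 p=1 z=1
t4.Δ2 x=0 r=1 y=0 v=1 clk=1 q=0 u=1 p=1 z=1
t4.Δ3 x=0 r=1 y=0 v=0 clk=1 q=0 u=1 p=1 z=1
t5.Δ0 x=0 r=1 y=0 v=0 clk=1 q=0 u=1 p=1 z=1
t5.Δ1 x=0 r=1 y=0 v=0 clk=0 q=0 u=1 p=1 z=1
t6.Δ0 x=0 r=1 y=0 v=0 clk=0 q=0 u=1 p=1 z=1
t6.Δ1 x=0 r=1 y=0 v=0 clk=1 q=0 u=1 p=1 z=1
t6.Δ2 x=1 r=1 y=0 v=0 clk=1 q=1 u=1 p=1 z=1
t6.Δ3 x=1 r=1 y=0 v=1 clk=1 q=1 u=1 p=1 z=1
t7.Δ0 x=1 r=1 y=0 v=1 clk=1 q=1 u=1 p=1 z=1
t7.Δ1 x=1 r=1 y=0 v=1 clk=0 q=1 u=1 p=1 z=1
t8.Δ0 x=1 r=1 y=0 v=1 clk=0 q=1 u=1 p=1 z=1
t8.Δ1 x=1 r=1 y=0 v=1 clk=1 q=1 u=1 p=1 z=1
t8.Δ2 x=0 r=1 y=0 v=1 clk=1 q=0 u=1 p=1 z=1
t8.Δ3 x=0 r=1 y=0 v=0 clk=1 q=0 u=1 p=1 z=1
t9.Δ0 x=0 r=1 y=0 v=0 clk=1 q=0 u=1 p=1 z=1
t9.Δ1 x=0 r=1 y=0 v=0 clk=0 q=0 u=1 p=1 z=1
t10.Δ0 x=0 r=1 y=0 v=0 clk=0 q=0 u=1 p=1 z=1
t10.Δ1 x=0 r=1 y=0 v=0 clk=1 q=0 u=1 p=1 z=1
t10.Δ2 x=1 r=1 y=0 v=0 clk=1 q=1 u=1 p=1 z=1
t10.Δ3 x=1 r=1 y=0 v=1 clk=1 q=1 u=1 p=1 z=1
t11.Δ0 x=1 r=1 y=0 v=1 clk=1 q=1 u=1 p=1 z=1
t11.Δ1 x=1 r=1 y=0 v=1 clk=0 q=1 u=1 p=1 z=1
t12.Δ0 x=1 r=1 y=0 v=1 clk=0 q=1 u=1 p=1 z=1
t12.Δ1 x=1 r=1 y=0 v=1 clk=1 q=1 u=1 p=1 z=1
t12.Δ2 x=0 r=1 y=0 v=1 clk=1 q=0 u=1 p=1 z=1
t12.Δ3 x=0 r=1 y=0 v=0 clk=1 q=0 u=1 p=1 z=1
t13.Δ0 x=0 r=1 y=0 v=0 clk=1 q=0 u=1 p=1 z=1
t13.Δ1 x=0 r=1 y=0 v=0 clk=0 q=0 u=1 p=1 z=1
t14.Δ0 x=0 r=1 y=0 v=0 clk=0 q=0 u=1 p=1 z=1
t14.Δ1 x=0 r=1 y=0 v=0 clk=1 q=0 u=1 p=1 z=1
t14.Δ2 x=1 r=1 y=0 v=0 clk=1 q=1 u=1 p=1 z=1
t14.Δ3 x=1 r=1 y=0 v=1 clk=1 q=1 u=1 p=1 z=1

3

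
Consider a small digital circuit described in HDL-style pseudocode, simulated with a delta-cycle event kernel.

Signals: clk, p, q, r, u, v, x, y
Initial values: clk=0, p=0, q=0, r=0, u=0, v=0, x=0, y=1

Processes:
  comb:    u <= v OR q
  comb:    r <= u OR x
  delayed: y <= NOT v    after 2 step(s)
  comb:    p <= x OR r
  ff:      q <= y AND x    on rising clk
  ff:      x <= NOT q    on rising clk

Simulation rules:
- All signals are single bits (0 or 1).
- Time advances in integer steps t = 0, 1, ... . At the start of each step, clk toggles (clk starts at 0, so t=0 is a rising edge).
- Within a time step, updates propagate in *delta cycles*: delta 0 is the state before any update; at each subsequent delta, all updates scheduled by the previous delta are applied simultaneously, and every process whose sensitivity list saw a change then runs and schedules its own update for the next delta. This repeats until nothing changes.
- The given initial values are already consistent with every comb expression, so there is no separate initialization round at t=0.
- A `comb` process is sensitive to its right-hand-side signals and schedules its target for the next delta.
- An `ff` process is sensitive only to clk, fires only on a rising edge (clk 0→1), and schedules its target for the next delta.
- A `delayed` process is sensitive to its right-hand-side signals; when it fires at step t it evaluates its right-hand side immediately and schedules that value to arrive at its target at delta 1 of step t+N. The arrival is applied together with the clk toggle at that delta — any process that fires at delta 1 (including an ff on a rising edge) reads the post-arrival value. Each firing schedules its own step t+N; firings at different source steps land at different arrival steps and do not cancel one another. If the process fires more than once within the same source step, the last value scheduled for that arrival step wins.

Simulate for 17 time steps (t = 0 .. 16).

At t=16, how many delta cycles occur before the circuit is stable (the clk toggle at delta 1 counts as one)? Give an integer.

t=0 Δ0: v=0 clk=0 u=0 r=0 x=0 y=1 q=0 p=0
  Δ1: clk:0→1
  Δ2: x:0→1
  Δ3: r:0→1, p:0→1
  (3Δ to stable)
t=1 Δ0: v=0 clk=1 u=0 r=1 x=1 y=1 q=0 p=1
  Δ1: clk:1→0
  (1Δ to stable)
t=2 Δ0: v=0 clk=0 u=0 r=1 x=1 y=1 q=0 p=1
  Δ1: clk:0→1
  Δ2: q:0→1
  Δ3: u:0→1
  (3Δ to stable)
t=3 Δ0: v=0 clk=1 u=1 r=1 x=1 y=1 q=1 p=1
  Δ1: clk:1→0
  (1Δ to stable)
t=4 Δ0: v=0 clk=0 u=1 r=1 x=1 y=1 q=1 p=1
  Δ1: clk:0→1
  Δ2: x:1→0
  (2Δ to stable)
t=5 Δ0: v=0 clk=1 u=1 r=1 x=0 y=1 q=1 p=1
  Δ1: clk:1→0
  (1Δ to stable)
t=6 Δ0: v=0 clk=0 u=1 r=1 x=0 y=1 q=1 p=1
  Δ1: clk:0→1
  Δ2: q:1→0
  Δ3: u:1→0
  Δ4: r:1→0
  Δ5: p:1→0
  (5Δ to stable)
t=7 Δ0: v=0 clk=1 u=0 r=0 x=0 y=1 q=0 p=0
  Δ1: clk:1→0
  (1Δ to stable)
t=8 Δ0: v=0 clk=0 u=0 r=0 x=0 y=1 q=0 p=0
  Δ1: clk:0→1
  Δ2: x:0→1
  Δ3: r:0→1, p:0→1
  (3Δ to stable)
t=9 Δ0: v=0 clk=1 u=0 r=1 x=1 y=1 q=0 p=1
  Δ1: clk:1→0
  (1Δ to stable)
t=10 Δ0: v=0 clk=0 u=0 r=1 x=1 y=1 q=0 p=1
  Δ1: clk:0→1
  Δ2: q:0→1
  Δ3: u:0→1
  (3Δ to stable)
t=11 Δ0: v=0 clk=1 u=1 r=1 x=1 y=1 q=1 p=1
  Δ1: clk:1→0
  (1Δ to stable)
t=12 Δ0: v=0 clk=0 u=1 r=1 x=1 y=1 q=1 p=1
  Δ1: clk:0→1
  Δ2: x:1→0
  (2Δ to stable)
t=13 Δ0: v=0 clk=1 u=1 r=1 x=0 y=1 q=1 p=1
  Δ1: clk:1→0
  (1Δ to stable)
t=14 Δ0: v=0 clk=0 u=1 r=1 x=0 y=1 q=1 p=1
  Δ1: clk:0→1
  Δ2: q:1→0
  Δ3: u:1→0
  Δ4: r:1→0
  Δ5: p:1→0
  (5Δ to stable)
t=15 Δ0: v=0 clk=1 u=0 r=0 x=0 y=1 q=0 p=0
  Δ1: clk:1→0
  (1Δ to stable)
t=16 Δ0: v=0 clk=0 u=0 r=0 x=0 y=1 q=0 p=0
  Δ1: clk:0→1
  Δ2: x:0→1
  Δ3: r:0→1, p:0→1
  (3Δ to stable)

3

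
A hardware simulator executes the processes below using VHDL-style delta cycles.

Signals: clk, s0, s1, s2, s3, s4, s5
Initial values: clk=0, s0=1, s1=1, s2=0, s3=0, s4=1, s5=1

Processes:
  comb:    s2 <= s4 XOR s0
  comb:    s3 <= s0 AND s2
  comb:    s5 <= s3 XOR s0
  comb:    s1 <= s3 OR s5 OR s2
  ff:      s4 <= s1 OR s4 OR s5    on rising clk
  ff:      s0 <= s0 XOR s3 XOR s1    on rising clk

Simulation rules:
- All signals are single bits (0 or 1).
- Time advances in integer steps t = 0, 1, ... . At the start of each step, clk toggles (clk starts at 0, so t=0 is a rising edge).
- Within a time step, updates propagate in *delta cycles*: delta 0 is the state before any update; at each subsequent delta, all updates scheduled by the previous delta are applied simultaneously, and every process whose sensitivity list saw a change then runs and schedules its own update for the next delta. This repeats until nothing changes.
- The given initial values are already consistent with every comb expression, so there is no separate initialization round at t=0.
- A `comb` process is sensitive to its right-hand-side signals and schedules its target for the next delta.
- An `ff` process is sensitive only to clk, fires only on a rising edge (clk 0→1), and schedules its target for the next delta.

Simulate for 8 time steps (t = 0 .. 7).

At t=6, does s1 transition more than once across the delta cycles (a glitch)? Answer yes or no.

yes

t=0 Δ0: s5=1 clk=0 s2=0 s3=0 s4=1 s0=1 s1=1
  Δ1: clk:0→1
  Δ2: s0:1→0
  Δ3: s5:1→0, s2:0→1
  (3Δ to stable)
t=1 Δ0: s5=0 clk=1 s2=1 s3=0 s4=1 s0=0 s1=1
  Δ1: clk:1→0
  (1Δ to stable)
t=2 Δ0: s5=0 clk=0 s2=1 s3=0 s4=1 s0=0 s1=1
  Δ1: clk:0→1
  Δ2: s0:0→1
  Δ3: s5:0→1, s2:1→0, s3:0→1
  Δ4: s5:1→0, s3:1→0
  Δ5: s5:0→1, s1:1→0
  Δ6: s1:0→1
  (6Δ to stable)
t=3 Δ0: s5=1 clk=1 s2=0 s3=0 s4=1 s0=1 s1=1
  Δ1: clk:1→0
  (1Δ to stable)
t=4 Δ0: s5=1 clk=0 s2=0 s3=0 s4=1 s0=1 s1=1
  Δ1: clk:0→1
  Δ2: s0:1→0
  Δ3: s5:1→0, s2:0→1
  (3Δ to stable)
t=5 Δ0: s5=0 clk=1 s2=1 s3=0 s4=1 s0=0 s1=1
  Δ1: clk:1→0
  (1Δ to stable)
t=6 Δ0: s5=0 clk=0 s2=1 s3=0 s4=1 s0=0 s1=1
  Δ1: clk:0→1
  Δ2: s0:0→1
  Δ3: s5:0→1, s2:1→0, s3:0→1
  Δ4: s5:1→0, s3:1→0
  Δ5: s5:0→1, s1:1→0
  Δ6: s1:0→1
  (6Δ to stable)
t=7 Δ0: s5=1 clk=1 s2=0 s3=0 s4=1 s0=1 s1=1
  Δ1: clk:1→0
  (1Δ to stable)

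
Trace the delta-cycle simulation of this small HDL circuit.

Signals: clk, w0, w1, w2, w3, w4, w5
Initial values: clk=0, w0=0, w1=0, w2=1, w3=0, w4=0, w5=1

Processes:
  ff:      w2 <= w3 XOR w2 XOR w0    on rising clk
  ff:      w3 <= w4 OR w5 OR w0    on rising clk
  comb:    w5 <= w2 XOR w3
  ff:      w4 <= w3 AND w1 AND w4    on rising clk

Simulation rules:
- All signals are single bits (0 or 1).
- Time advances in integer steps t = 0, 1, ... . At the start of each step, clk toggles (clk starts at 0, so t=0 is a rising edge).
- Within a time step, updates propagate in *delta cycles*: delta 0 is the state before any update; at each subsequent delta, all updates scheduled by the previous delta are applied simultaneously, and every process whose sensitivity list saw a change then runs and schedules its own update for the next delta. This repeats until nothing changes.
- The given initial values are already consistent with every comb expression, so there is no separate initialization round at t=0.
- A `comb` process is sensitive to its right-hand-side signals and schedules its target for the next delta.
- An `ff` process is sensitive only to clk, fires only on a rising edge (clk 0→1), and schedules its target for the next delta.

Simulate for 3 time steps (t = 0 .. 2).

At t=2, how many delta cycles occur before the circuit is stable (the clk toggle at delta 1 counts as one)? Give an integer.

[bits: w4,w5,w0,w2,clk,w1,w3]
t=0: Δ0=0101000 Δ1=0101100 Δ2=0101101 Δ3=0001101 | 3Δ
t=1: Δ0=0001101 Δ1=0001001 | 1Δ
t=2: Δ0=0001001 Δ1=0001101 Δ2=0000100 | 2Δ

2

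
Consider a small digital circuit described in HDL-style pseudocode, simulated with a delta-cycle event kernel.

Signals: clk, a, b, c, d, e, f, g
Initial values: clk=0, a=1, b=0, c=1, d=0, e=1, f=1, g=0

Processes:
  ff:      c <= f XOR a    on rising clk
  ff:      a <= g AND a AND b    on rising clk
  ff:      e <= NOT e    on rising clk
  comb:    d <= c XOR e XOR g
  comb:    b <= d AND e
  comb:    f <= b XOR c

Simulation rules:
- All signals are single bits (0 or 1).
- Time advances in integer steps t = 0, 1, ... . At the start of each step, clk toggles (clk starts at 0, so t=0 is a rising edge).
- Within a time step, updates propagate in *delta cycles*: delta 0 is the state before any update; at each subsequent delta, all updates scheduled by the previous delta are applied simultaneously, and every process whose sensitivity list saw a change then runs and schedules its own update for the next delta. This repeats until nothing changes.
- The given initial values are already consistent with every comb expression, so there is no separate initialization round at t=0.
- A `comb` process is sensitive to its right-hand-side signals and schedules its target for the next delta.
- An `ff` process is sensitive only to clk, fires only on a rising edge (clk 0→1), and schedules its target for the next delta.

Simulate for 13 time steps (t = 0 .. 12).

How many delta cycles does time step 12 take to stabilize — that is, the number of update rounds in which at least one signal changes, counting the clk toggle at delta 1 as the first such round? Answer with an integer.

3

[bits: c,clk,g,f,b,a,e,d]
t=0: Δ0=10010110 Δ1=11010110 Δ2=01010000 Δ3=01000000 | 3Δ
t=1: Δ0=01000000 Δ1=00000000 | 1Δ
t=2: Δ0=00000000 Δ1=01000000 Δ2=01000010 Δ3=01000011 Δ4=01001011 Δ5=01011011 | 5Δ
t=3: Δ0=01011011 Δ1=00011011 | 1Δ
t=4: Δ0=00011011 Δ1=01011011 Δ2=11011001 Δ3=11000001 Δ4=11010001 | 4Δ
t=5: Δ0=11010001 Δ1=10010001 | 1Δ
t=6: Δ0=10010001 Δ1=11010001 Δ2=11010011 Δ3=11011010 Δ4=11000010 Δ5=11010010 | 5Δ
t=7: Δ0=11010010 Δ1=10010010 | 1Δ
t=8: Δ0=10010010 Δ1=11010010 Δ2=11010000 Δ3=11010001 | 3Δ
t=9: Δ0=11010001 Δ1=10010001 | 1Δ
t=10: Δ0=10010001 Δ1=11010001 Δ2=11010011 Δ3=11011010 Δ4=11000010 Δ5=11010010 | 5Δ
t=11: Δ0=11010010 Δ1=10010010 | 1Δ
t=12: Δ0=10010010 Δ1=11010010 Δ2=11010000 Δ3=11010001 | 3Δ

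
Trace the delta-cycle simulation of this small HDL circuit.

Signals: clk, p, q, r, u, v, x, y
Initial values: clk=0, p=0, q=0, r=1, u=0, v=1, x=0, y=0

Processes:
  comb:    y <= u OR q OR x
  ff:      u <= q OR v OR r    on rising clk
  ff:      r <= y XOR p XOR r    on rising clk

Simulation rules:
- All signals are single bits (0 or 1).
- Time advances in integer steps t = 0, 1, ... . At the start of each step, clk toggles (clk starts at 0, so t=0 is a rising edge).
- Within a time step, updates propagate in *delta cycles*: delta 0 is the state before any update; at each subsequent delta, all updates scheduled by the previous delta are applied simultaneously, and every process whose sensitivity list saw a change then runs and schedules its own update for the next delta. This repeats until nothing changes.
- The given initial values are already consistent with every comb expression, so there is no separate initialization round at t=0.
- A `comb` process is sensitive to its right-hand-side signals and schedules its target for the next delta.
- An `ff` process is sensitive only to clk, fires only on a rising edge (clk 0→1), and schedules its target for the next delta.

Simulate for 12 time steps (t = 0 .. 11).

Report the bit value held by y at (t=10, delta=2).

1

t=0 Δ0: p=0 r=1 clk=0 y=0 x=0 v=1 u=0 q=0
  Δ1: clk:0→1
  Δ2: u:0→1
  Δ3: y:0→1
  (3Δ to stable)
t=1 Δ0: p=0 r=1 clk=1 y=1 x=0 v=1 u=1 q=0
  Δ1: clk:1→0
  (1Δ to stable)
t=2 Δ0: p=0 r=1 clk=0 y=1 x=0 v=1 u=1 q=0
  Δ1: clk:0→1
  Δ2: r:1→0
  (2Δ to stable)
t=3 Δ0: p=0 r=0 clk=1 y=1 x=0 v=1 u=1 q=0
  Δ1: clk:1→0
  (1Δ to stable)
t=4 Δ0: p=0 r=0 clk=0 y=1 x=0 v=1 u=1 q=0
  Δ1: clk:0→1
  Δ2: r:0→1
  (2Δ to stable)
t=5 Δ0: p=0 r=1 clk=1 y=1 x=0 v=1 u=1 q=0
  Δ1: clk:1→0
  (1Δ to stable)
t=6 Δ0: p=0 r=1 clk=0 y=1 x=0 v=1 u=1 q=0
  Δ1: clk:0→1
  Δ2: r:1→0
  (2Δ to stable)
t=7 Δ0: p=0 r=0 clk=1 y=1 x=0 v=1 u=1 q=0
  Δ1: clk:1→0
  (1Δ to stable)
t=8 Δ0: p=0 r=0 clk=0 y=1 x=0 v=1 u=1 q=0
  Δ1: clk:0→1
  Δ2: r:0→1
  (2Δ to stable)
t=9 Δ0: p=0 r=1 clk=1 y=1 x=0 v=1 u=1 q=0
  Δ1: clk:1→0
  (1Δ to stable)
t=10 Δ0: p=0 r=1 clk=0 y=1 x=0 v=1 u=1 q=0
  Δ1: clk:0→1
  Δ2: r:1→0
  (2Δ to stable)
t=11 Δ0: p=0 r=0 clk=1 y=1 x=0 v=1 u=1 q=0
  Δ1: clk:1→0
  (1Δ to stable)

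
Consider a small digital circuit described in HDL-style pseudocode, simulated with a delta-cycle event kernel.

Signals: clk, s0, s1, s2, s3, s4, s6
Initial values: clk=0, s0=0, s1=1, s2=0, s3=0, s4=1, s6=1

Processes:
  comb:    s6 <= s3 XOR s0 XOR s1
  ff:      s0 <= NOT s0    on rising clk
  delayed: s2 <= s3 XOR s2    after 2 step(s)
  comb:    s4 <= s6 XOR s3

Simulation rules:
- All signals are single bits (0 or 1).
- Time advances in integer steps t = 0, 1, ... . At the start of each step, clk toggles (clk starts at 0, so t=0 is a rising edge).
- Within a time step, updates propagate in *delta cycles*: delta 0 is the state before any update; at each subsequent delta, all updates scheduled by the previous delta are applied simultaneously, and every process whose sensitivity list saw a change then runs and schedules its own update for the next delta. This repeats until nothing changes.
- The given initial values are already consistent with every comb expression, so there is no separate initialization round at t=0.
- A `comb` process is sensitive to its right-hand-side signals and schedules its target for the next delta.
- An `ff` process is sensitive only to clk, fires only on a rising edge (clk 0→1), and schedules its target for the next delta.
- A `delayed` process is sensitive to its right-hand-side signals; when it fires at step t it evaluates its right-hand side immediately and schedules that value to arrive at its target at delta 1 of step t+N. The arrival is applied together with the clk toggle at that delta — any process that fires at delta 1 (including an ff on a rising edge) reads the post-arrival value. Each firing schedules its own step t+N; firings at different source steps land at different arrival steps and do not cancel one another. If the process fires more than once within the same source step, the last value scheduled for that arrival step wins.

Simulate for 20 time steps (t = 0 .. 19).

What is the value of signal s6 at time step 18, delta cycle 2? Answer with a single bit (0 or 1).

t=0 Δ0: s1=1 clk=0 s3=0 s4=1 s0=0 s2=0 s6=1
  Δ1: clk:0→1
  Δ2: s0:0→1
  Δ3: s6:1→0
  Δ4: s4:1→0
  (4Δ to stable)
t=1 Δ0: s1=1 clk=1 s3=0 s4=0 s0=1 s2=0 s6=0
  Δ1: clk:1→0
  (1Δ to stable)
t=2 Δ0: s1=1 clk=0 s3=0 s4=0 s0=1 s2=0 s6=0
  Δ1: clk:0→1
  Δ2: s0:1→0
  Δ3: s6:0→1
  Δ4: s4:0→1
  (4Δ to stable)
t=3 Δ0: s1=1 clk=1 s3=0 s4=1 s0=0 s2=0 s6=1
  Δ1: clk:1→0
  (1Δ to stable)
t=4 Δ0: s1=1 clk=0 s3=0 s4=1 s0=0 s2=0 s6=1
  Δ1: clk:0→1
  Δ2: s0:0→1
  Δ3: s6:1→0
  Δ4: s4:1→0
  (4Δ to stable)
t=5 Δ0: s1=1 clk=1 s3=0 s4=0 s0=1 s2=0 s6=0
  Δ1: clk:1→0
  (1Δ to stable)
t=6 Δ0: s1=1 clk=0 s3=0 s4=0 s0=1 s2=0 s6=0
  Δ1: clk:0→1
  Δ2: s0:1→0
  Δ3: s6:0→1
  Δ4: s4:0→1
  (4Δ to stable)
t=7 Δ0: s1=1 clk=1 s3=0 s4=1 s0=0 s2=0 s6=1
  Δ1: clk:1→0
  (1Δ to stable)
t=8 Δ0: s1=1 clk=0 s3=0 s4=1 s0=0 s2=0 s6=1
  Δ1: clk:0→1
  Δ2: s0:0→1
  Δ3: s6:1→0
  Δ4: s4:1→0
  (4Δ to stable)
t=9 Δ0: s1=1 clk=1 s3=0 s4=0 s0=1 s2=0 s6=0
  Δ1: clk:1→0
  (1Δ to stable)
t=10 Δ0: s1=1 clk=0 s3=0 s4=0 s0=1 s2=0 s6=0
  Δ1: clk:0→1
  Δ2: s0:1→0
  Δ3: s6:0→1
  Δ4: s4:0→1
  (4Δ to stable)
t=11 Δ0: s1=1 clk=1 s3=0 s4=1 s0=0 s2=0 s6=1
  Δ1: clk:1→0
  (1Δ to stable)
t=12 Δ0: s1=1 clk=0 s3=0 s4=1 s0=0 s2=0 s6=1
  Δ1: clk:0→1
  Δ2: s0:0→1
  Δ3: s6:1→0
  Δ4: s4:1→0
  (4Δ to stable)
t=13 Δ0: s1=1 clk=1 s3=0 s4=0 s0=1 s2=0 s6=0
  Δ1: clk:1→0
  (1Δ to stable)
t=14 Δ0: s1=1 clk=0 s3=0 s4=0 s0=1 s2=0 s6=0
  Δ1: clk:0→1
  Δ2: s0:1→0
  Δ3: s6:0→1
  Δ4: s4:0→1
  (4Δ to stable)
t=15 Δ0: s1=1 clk=1 s3=0 s4=1 s0=0 s2=0 s6=1
  Δ1: clk:1→0
  (1Δ to stable)
t=16 Δ0: s1=1 clk=0 s3=0 s4=1 s0=0 s2=0 s6=1
  Δ1: clk:0→1
  Δ2: s0:0→1
  Δ3: s6:1→0
  Δ4: s4:1→0
  (4Δ to stable)
t=17 Δ0: s1=1 clk=1 s3=0 s4=0 s0=1 s2=0 s6=0
  Δ1: clk:1→0
  (1Δ to stable)
t=18 Δ0: s1=1 clk=0 s3=0 s4=0 s0=1 s2=0 s6=0
  Δ1: clk:0→1
  Δ2: s0:1→0
  Δ3: s6:0→1
  Δ4: s4:0→1
  (4Δ to stable)
t=19 Δ0: s1=1 clk=1 s3=0 s4=1 s0=0 s2=0 s6=1
  Δ1: clk:1→0
  (1Δ to stable)

0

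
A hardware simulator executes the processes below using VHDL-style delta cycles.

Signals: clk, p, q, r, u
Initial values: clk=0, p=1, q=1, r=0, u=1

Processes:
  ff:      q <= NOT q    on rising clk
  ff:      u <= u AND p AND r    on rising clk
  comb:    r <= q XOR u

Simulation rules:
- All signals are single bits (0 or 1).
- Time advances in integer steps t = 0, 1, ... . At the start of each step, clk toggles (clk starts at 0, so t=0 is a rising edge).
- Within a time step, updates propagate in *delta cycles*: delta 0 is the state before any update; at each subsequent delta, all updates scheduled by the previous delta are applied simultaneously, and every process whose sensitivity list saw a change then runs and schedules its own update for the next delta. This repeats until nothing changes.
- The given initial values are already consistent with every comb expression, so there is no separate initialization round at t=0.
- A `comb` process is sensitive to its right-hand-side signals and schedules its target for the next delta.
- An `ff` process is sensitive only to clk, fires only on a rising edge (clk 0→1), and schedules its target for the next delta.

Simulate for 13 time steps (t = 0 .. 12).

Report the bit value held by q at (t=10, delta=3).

[bits: u,clk,p,q,r]
t=0: Δ0=10110 Δ1=11110 Δ2=01100 | 2Δ
t=1: Δ0=01100 Δ1=00100 | 1Δ
t=2: Δ0=00100 Δ1=01100 Δ2=01110 Δ3=01111 | 3Δ
t=3: Δ0=01111 Δ1=00111 | 1Δ
t=4: Δ0=00111 Δ1=01111 Δ2=01101 Δ3=01100 | 3Δ
t=5: Δ0=01100 Δ1=00100 | 1Δ
t=6: Δ0=00100 Δ1=01100 Δ2=01110 Δ3=01111 | 3Δ
t=7: Δ0=01111 Δ1=00111 | 1Δ
t=8: Δ0=00111 Δ1=01111 Δ2=01101 Δ3=01100 | 3Δ
t=9: Δ0=01100 Δ1=00100 | 1Δ
t=10: Δ0=00100 Δ1=01100 Δ2=01110 Δ3=01111 | 3Δ
t=11: Δ0=01111 Δ1=00111 | 1Δ
t=12: Δ0=00111 Δ1=01111 Δ2=01101 Δ3=01100 | 3Δ

1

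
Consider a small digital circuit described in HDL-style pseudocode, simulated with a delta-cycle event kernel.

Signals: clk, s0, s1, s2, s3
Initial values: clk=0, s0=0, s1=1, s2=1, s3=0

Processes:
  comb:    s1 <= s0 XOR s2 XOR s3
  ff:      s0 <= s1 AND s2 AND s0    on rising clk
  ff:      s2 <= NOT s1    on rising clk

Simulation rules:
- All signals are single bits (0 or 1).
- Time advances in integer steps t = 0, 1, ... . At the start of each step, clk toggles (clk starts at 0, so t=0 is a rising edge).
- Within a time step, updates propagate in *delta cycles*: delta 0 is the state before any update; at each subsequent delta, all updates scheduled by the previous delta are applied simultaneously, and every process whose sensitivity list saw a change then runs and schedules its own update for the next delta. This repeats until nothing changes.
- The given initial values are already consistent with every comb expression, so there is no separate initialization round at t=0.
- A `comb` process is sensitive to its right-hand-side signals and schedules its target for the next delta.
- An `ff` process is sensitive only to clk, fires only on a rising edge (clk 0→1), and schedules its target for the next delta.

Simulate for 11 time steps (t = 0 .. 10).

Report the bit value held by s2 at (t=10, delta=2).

[bits: s0,s2,s1,s3,clk]
t=0: Δ0=01100 Δ1=01101 Δ2=00101 Δ3=00001 | 3Δ
t=1: Δ0=00001 Δ1=00000 | 1Δ
t=2: Δ0=00000 Δ1=00001 Δ2=01001 Δ3=01101 | 3Δ
t=3: Δ0=01101 Δ1=01100 | 1Δ
t=4: Δ0=01100 Δ1=01101 Δ2=00101 Δ3=00001 | 3Δ
t=5: Δ0=00001 Δ1=00000 | 1Δ
t=6: Δ0=00000 Δ1=00001 Δ2=01001 Δ3=01101 | 3Δ
t=7: Δ0=01101 Δ1=01100 | 1Δ
t=8: Δ0=01100 Δ1=01101 Δ2=00101 Δ3=00001 | 3Δ
t=9: Δ0=00001 Δ1=00000 | 1Δ
t=10: Δ0=00000 Δ1=00001 Δ2=01001 Δ3=01101 | 3Δ

1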